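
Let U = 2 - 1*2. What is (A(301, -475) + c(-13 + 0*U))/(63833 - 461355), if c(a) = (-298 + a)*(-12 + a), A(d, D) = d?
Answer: -4038/198761 ≈ -0.020316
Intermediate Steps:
U = 0 (U = 2 - 2 = 0)
(A(301, -475) + c(-13 + 0*U))/(63833 - 461355) = (301 + (3576 + (-13 + 0*0)² - 310*(-13 + 0*0)))/(63833 - 461355) = (301 + (3576 + (-13 + 0)² - 310*(-13 + 0)))/(-397522) = (301 + (3576 + (-13)² - 310*(-13)))*(-1/397522) = (301 + (3576 + 169 + 4030))*(-1/397522) = (301 + 7775)*(-1/397522) = 8076*(-1/397522) = -4038/198761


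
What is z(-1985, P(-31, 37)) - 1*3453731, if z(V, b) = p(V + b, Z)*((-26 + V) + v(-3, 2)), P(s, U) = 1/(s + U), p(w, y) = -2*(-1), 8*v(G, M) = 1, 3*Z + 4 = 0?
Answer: -13831011/4 ≈ -3.4578e+6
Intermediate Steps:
Z = -4/3 (Z = -4/3 + (⅓)*0 = -4/3 + 0 = -4/3 ≈ -1.3333)
v(G, M) = ⅛ (v(G, M) = (⅛)*1 = ⅛)
p(w, y) = 2
P(s, U) = 1/(U + s)
z(V, b) = -207/4 + 2*V (z(V, b) = 2*((-26 + V) + ⅛) = 2*(-207/8 + V) = -207/4 + 2*V)
z(-1985, P(-31, 37)) - 1*3453731 = (-207/4 + 2*(-1985)) - 1*3453731 = (-207/4 - 3970) - 3453731 = -16087/4 - 3453731 = -13831011/4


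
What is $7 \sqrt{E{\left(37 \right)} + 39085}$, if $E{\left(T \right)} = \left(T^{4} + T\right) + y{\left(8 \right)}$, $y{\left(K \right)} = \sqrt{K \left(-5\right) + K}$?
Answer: $7 \sqrt{1913283 + 4 i \sqrt{2}} \approx 9682.5 + 0.014314 i$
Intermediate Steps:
$y{\left(K \right)} = 2 \sqrt{- K}$ ($y{\left(K \right)} = \sqrt{- 5 K + K} = \sqrt{- 4 K} = 2 \sqrt{- K}$)
$E{\left(T \right)} = T + T^{4} + 4 i \sqrt{2}$ ($E{\left(T \right)} = \left(T^{4} + T\right) + 2 \sqrt{\left(-1\right) 8} = \left(T + T^{4}\right) + 2 \sqrt{-8} = \left(T + T^{4}\right) + 2 \cdot 2 i \sqrt{2} = \left(T + T^{4}\right) + 4 i \sqrt{2} = T + T^{4} + 4 i \sqrt{2}$)
$7 \sqrt{E{\left(37 \right)} + 39085} = 7 \sqrt{\left(37 + 37^{4} + 4 i \sqrt{2}\right) + 39085} = 7 \sqrt{\left(37 + 1874161 + 4 i \sqrt{2}\right) + 39085} = 7 \sqrt{\left(1874198 + 4 i \sqrt{2}\right) + 39085} = 7 \sqrt{1913283 + 4 i \sqrt{2}}$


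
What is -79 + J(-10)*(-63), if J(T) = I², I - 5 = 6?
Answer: -7702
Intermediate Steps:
I = 11 (I = 5 + 6 = 11)
J(T) = 121 (J(T) = 11² = 121)
-79 + J(-10)*(-63) = -79 + 121*(-63) = -79 - 7623 = -7702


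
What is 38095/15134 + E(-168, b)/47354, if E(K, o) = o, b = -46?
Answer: 901627233/358327718 ≈ 2.5162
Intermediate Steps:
38095/15134 + E(-168, b)/47354 = 38095/15134 - 46/47354 = 38095*(1/15134) - 46*1/47354 = 38095/15134 - 23/23677 = 901627233/358327718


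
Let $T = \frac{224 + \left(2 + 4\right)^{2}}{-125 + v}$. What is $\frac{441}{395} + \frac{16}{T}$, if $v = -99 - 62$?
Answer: $- \frac{6511}{395} \approx -16.484$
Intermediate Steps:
$v = -161$
$T = - \frac{10}{11}$ ($T = \frac{224 + \left(2 + 4\right)^{2}}{-125 - 161} = \frac{224 + 6^{2}}{-286} = \left(224 + 36\right) \left(- \frac{1}{286}\right) = 260 \left(- \frac{1}{286}\right) = - \frac{10}{11} \approx -0.90909$)
$\frac{441}{395} + \frac{16}{T} = \frac{441}{395} + \frac{16}{- \frac{10}{11}} = 441 \cdot \frac{1}{395} + 16 \left(- \frac{11}{10}\right) = \frac{441}{395} - \frac{88}{5} = - \frac{6511}{395}$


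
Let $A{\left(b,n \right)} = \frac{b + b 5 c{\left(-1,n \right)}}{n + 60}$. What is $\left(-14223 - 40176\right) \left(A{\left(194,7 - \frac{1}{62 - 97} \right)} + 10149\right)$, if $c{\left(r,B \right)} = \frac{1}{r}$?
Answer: $- \frac{215623075201}{391} \approx -5.5147 \cdot 10^{8}$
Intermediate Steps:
$A{\left(b,n \right)} = - \frac{4 b}{60 + n}$ ($A{\left(b,n \right)} = \frac{b + \frac{b 5}{-1}}{n + 60} = \frac{b + 5 b \left(-1\right)}{60 + n} = \frac{b - 5 b}{60 + n} = \frac{\left(-4\right) b}{60 + n} = - \frac{4 b}{60 + n}$)
$\left(-14223 - 40176\right) \left(A{\left(194,7 - \frac{1}{62 - 97} \right)} + 10149\right) = \left(-14223 - 40176\right) \left(\left(-4\right) 194 \frac{1}{60 + \left(7 - \frac{1}{62 - 97}\right)} + 10149\right) = - 54399 \left(\left(-4\right) 194 \frac{1}{60 + \left(7 - \frac{1}{-35}\right)} + 10149\right) = - 54399 \left(\left(-4\right) 194 \frac{1}{60 + \left(7 - - \frac{1}{35}\right)} + 10149\right) = - 54399 \left(\left(-4\right) 194 \frac{1}{60 + \left(7 + \frac{1}{35}\right)} + 10149\right) = - 54399 \left(\left(-4\right) 194 \frac{1}{60 + \frac{246}{35}} + 10149\right) = - 54399 \left(\left(-4\right) 194 \frac{1}{\frac{2346}{35}} + 10149\right) = - 54399 \left(\left(-4\right) 194 \cdot \frac{35}{2346} + 10149\right) = - 54399 \left(- \frac{13580}{1173} + 10149\right) = \left(-54399\right) \frac{11891197}{1173} = - \frac{215623075201}{391}$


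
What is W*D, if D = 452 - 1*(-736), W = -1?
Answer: -1188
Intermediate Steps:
D = 1188 (D = 452 + 736 = 1188)
W*D = -1*1188 = -1188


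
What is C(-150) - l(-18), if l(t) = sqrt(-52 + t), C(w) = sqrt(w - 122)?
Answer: I*(-sqrt(70) + 4*sqrt(17)) ≈ 8.1258*I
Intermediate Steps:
C(w) = sqrt(-122 + w)
C(-150) - l(-18) = sqrt(-122 - 150) - sqrt(-52 - 18) = sqrt(-272) - sqrt(-70) = 4*I*sqrt(17) - I*sqrt(70) = -I*sqrt(70) + 4*I*sqrt(17)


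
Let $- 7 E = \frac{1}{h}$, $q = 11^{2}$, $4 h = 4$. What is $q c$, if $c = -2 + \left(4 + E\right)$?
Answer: $\frac{1573}{7} \approx 224.71$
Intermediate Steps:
$h = 1$ ($h = \frac{1}{4} \cdot 4 = 1$)
$q = 121$
$E = - \frac{1}{7}$ ($E = - \frac{1}{7 \cdot 1} = \left(- \frac{1}{7}\right) 1 = - \frac{1}{7} \approx -0.14286$)
$c = \frac{13}{7}$ ($c = -2 + \left(4 - \frac{1}{7}\right) = -2 + \frac{27}{7} = \frac{13}{7} \approx 1.8571$)
$q c = 121 \cdot \frac{13}{7} = \frac{1573}{7}$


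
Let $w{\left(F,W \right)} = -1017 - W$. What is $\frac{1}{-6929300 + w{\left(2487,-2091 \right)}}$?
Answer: $- \frac{1}{6928226} \approx -1.4434 \cdot 10^{-7}$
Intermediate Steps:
$\frac{1}{-6929300 + w{\left(2487,-2091 \right)}} = \frac{1}{-6929300 - -1074} = \frac{1}{-6929300 + \left(-1017 + 2091\right)} = \frac{1}{-6929300 + 1074} = \frac{1}{-6928226} = - \frac{1}{6928226}$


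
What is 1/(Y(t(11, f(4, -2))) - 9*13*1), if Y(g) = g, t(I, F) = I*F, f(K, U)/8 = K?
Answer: 1/235 ≈ 0.0042553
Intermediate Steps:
f(K, U) = 8*K
t(I, F) = F*I
1/(Y(t(11, f(4, -2))) - 9*13*1) = 1/((8*4)*11 - 9*13*1) = 1/(32*11 - 117*1) = 1/(352 - 117) = 1/235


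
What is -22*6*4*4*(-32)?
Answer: 67584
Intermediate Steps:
-22*6*4*4*(-32) = -528*4*(-32) = -22*96*(-32) = -2112*(-32) = 67584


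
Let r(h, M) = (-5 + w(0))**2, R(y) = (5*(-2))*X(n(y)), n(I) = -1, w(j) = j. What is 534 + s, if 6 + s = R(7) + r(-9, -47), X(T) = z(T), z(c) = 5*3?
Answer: 403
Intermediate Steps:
z(c) = 15
X(T) = 15
R(y) = -150 (R(y) = (5*(-2))*15 = -10*15 = -150)
r(h, M) = 25 (r(h, M) = (-5 + 0)**2 = (-5)**2 = 25)
s = -131 (s = -6 + (-150 + 25) = -6 - 125 = -131)
534 + s = 534 - 131 = 403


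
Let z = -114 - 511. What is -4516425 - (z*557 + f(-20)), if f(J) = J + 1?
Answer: -4168281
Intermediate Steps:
z = -625
f(J) = 1 + J
-4516425 - (z*557 + f(-20)) = -4516425 - (-625*557 + (1 - 20)) = -4516425 - (-348125 - 19) = -4516425 - 1*(-348144) = -4516425 + 348144 = -4168281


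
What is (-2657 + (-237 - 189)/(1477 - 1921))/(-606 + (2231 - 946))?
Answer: -196547/50246 ≈ -3.9117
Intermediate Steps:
(-2657 + (-237 - 189)/(1477 - 1921))/(-606 + (2231 - 946)) = (-2657 - 426/(-444))/(-606 + 1285) = (-2657 - 426*(-1/444))/679 = (-2657 + 71/74)*(1/679) = -196547/74*1/679 = -196547/50246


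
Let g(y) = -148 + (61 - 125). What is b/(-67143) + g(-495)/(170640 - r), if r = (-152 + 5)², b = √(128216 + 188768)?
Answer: -212/149031 - 2*√79246/67143 ≈ -0.0098078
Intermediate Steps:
g(y) = -212 (g(y) = -148 - 64 = -212)
b = 2*√79246 (b = √316984 = 2*√79246 ≈ 563.01)
r = 21609 (r = (-147)² = 21609)
b/(-67143) + g(-495)/(170640 - r) = (2*√79246)/(-67143) - 212/(170640 - 1*21609) = (2*√79246)*(-1/67143) - 212/(170640 - 21609) = -2*√79246/67143 - 212/149031 = -212/149031 - 2*√79246/67143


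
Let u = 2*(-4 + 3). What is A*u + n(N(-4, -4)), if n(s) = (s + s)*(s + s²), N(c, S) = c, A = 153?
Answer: -402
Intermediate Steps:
n(s) = 2*s*(s + s²) (n(s) = (2*s)*(s + s²) = 2*s*(s + s²))
u = -2 (u = 2*(-1) = -2)
A*u + n(N(-4, -4)) = 153*(-2) + 2*(-4)²*(1 - 4) = -306 + 2*16*(-3) = -306 - 96 = -402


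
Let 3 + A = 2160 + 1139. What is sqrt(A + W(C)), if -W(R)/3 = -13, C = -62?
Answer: sqrt(3335) ≈ 57.749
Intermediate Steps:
W(R) = 39 (W(R) = -3*(-13) = 39)
A = 3296 (A = -3 + (2160 + 1139) = -3 + 3299 = 3296)
sqrt(A + W(C)) = sqrt(3296 + 39) = sqrt(3335)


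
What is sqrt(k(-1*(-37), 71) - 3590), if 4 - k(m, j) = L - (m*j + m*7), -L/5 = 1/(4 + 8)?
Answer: I*sqrt(25185)/6 ≈ 26.45*I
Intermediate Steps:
L = -5/12 (L = -5/(4 + 8) = -5/12 ≈ -0.41667)
k(m, j) = 53/12 + 7*m + j*m (k(m, j) = 4 - (-5/12 - (m*j + m*7)) = 4 - (-5/12 - (j*m + 7*m)) = 4 - (-5/12 - (7*m + j*m)) = 4 - (-5/12 + (-7*m - j*m)) = 4 - (-5/12 - 7*m - j*m) = 4 + (5/12 + 7*m + j*m) = 53/12 + 7*m + j*m)
sqrt(k(-1*(-37), 71) - 3590) = sqrt((53/12 + 7*(-1*(-37)) + 71*(-1*(-37))) - 3590) = sqrt((53/12 + 7*37 + 71*37) - 3590) = sqrt((53/12 + 259 + 2627) - 3590) = sqrt(34685/12 - 3590) = sqrt(-8395/12) = I*sqrt(25185)/6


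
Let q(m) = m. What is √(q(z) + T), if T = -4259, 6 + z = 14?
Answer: I*√4251 ≈ 65.2*I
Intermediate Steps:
z = 8 (z = -6 + 14 = 8)
√(q(z) + T) = √(8 - 4259) = √(-4251) = I*√4251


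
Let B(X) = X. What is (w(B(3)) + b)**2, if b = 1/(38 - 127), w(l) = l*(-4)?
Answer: 1142761/7921 ≈ 144.27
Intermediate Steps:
w(l) = -4*l
b = -1/89 (b = 1/(-89) = -1/89 ≈ -0.011236)
(w(B(3)) + b)**2 = (-4*3 - 1/89)**2 = (-12 - 1/89)**2 = (-1069/89)**2 = 1142761/7921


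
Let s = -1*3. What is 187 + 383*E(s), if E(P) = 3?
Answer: 1336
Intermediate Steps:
s = -3
187 + 383*E(s) = 187 + 383*3 = 187 + 1149 = 1336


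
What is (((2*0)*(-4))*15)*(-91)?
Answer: 0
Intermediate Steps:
(((2*0)*(-4))*15)*(-91) = ((0*(-4))*15)*(-91) = (0*15)*(-91) = 0*(-91) = 0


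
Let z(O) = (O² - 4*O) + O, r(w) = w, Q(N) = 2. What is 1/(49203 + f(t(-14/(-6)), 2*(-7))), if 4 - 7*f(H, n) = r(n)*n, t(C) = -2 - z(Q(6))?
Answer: 7/344229 ≈ 2.0335e-5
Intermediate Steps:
z(O) = O² - 3*O
t(C) = 0 (t(C) = -2 - 2*(-3 + 2) = -2 - 2*(-1) = -2 - 1*(-2) = -2 + 2 = 0)
f(H, n) = 4/7 - n²/7 (f(H, n) = 4/7 - n*n/7 = 4/7 - n²/7)
1/(49203 + f(t(-14/(-6)), 2*(-7))) = 1/(49203 + (4/7 - (2*(-7))²/7)) = 1/(49203 + (4/7 - ⅐*(-14)²)) = 1/(49203 + (4/7 - ⅐*196)) = 1/(49203 + (4/7 - 28)) = 1/(49203 - 192/7) = 1/(344229/7) = 7/344229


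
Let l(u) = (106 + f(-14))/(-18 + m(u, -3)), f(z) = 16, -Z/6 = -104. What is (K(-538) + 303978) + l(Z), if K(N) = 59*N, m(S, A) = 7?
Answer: 2994474/11 ≈ 2.7223e+5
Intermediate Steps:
Z = 624 (Z = -6*(-104) = 624)
l(u) = -122/11 (l(u) = (106 + 16)/(-18 + 7) = 122/(-11) = 122*(-1/11) = -122/11)
(K(-538) + 303978) + l(Z) = (59*(-538) + 303978) - 122/11 = (-31742 + 303978) - 122/11 = 272236 - 122/11 = 2994474/11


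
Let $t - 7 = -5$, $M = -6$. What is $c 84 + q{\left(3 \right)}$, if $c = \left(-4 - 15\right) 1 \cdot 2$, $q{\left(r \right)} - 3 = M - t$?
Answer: $-3197$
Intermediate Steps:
$t = 2$ ($t = 7 - 5 = 2$)
$q{\left(r \right)} = -5$ ($q{\left(r \right)} = 3 - 8 = -5$)
$c = -38$ ($c = \left(-4 - 15\right) 1 \cdot 2 = \left(-19\right) 1 \cdot 2 = \left(-19\right) 2 = -38$)
$c 84 + q{\left(3 \right)} = \left(-38\right) 84 - 5 = -3192 - 5 = -3197$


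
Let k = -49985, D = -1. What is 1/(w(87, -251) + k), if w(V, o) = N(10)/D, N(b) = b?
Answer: -1/49995 ≈ -2.0002e-5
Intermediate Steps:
w(V, o) = -10 (w(V, o) = 10/(-1) = 10*(-1) = -10)
1/(w(87, -251) + k) = 1/(-10 - 49985) = 1/(-49995) = -1/49995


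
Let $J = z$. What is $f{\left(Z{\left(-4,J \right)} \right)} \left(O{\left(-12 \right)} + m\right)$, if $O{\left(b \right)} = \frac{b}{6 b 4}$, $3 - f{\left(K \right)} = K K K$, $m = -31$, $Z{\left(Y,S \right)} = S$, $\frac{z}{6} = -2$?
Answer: $- \frac{428711}{8} \approx -53589.0$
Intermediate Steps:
$z = -12$ ($z = 6 \left(-2\right) = -12$)
$J = -12$
$f{\left(K \right)} = 3 - K^{3}$ ($f{\left(K \right)} = 3 - K K K = 3 - K^{2} K = 3 - K^{3}$)
$O{\left(b \right)} = \frac{1}{24}$ ($O{\left(b \right)} = \frac{b}{24 b} = b \frac{1}{24 b} = \frac{1}{24}$)
$f{\left(Z{\left(-4,J \right)} \right)} \left(O{\left(-12 \right)} + m\right) = \left(3 - \left(-12\right)^{3}\right) \left(\frac{1}{24} - 31\right) = \left(3 - -1728\right) \left(- \frac{743}{24}\right) = \left(3 + 1728\right) \left(- \frac{743}{24}\right) = 1731 \left(- \frac{743}{24}\right) = - \frac{428711}{8}$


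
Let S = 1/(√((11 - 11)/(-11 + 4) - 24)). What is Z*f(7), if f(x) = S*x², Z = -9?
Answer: 147*I*√6/4 ≈ 90.019*I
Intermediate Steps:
S = -I*√6/12 (S = 1/(√(0/(-7) - 24)) = 1/(√(0*(-⅐) - 24)) = 1/(√(0 - 24)) = 1/(√(-24)) = 1/(2*I*√6) = -I*√6/12 ≈ -0.20412*I)
f(x) = -I*√6*x²/12 (f(x) = (-I*√6/12)*x² = -I*√6*x²/12)
Z*f(7) = -(-3)*I*√6*7²/4 = -(-3)*I*√6*49/4 = -(-147)*I*√6/4 = 147*I*√6/4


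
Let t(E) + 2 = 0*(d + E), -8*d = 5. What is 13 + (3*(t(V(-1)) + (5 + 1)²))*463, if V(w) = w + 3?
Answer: 47239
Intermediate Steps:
d = -5/8 (d = -⅛*5 = -5/8 ≈ -0.62500)
V(w) = 3 + w
t(E) = -2 (t(E) = -2 + 0*(-5/8 + E) = -2 + 0 = -2)
13 + (3*(t(V(-1)) + (5 + 1)²))*463 = 13 + (3*(-2 + (5 + 1)²))*463 = 13 + (3*(-2 + 6²))*463 = 13 + (3*(-2 + 36))*463 = 13 + (3*34)*463 = 13 + 102*463 = 13 + 47226 = 47239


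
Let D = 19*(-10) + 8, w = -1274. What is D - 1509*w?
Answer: 1922284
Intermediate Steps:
D = -182 (D = -190 + 8 = -182)
D - 1509*w = -182 - 1509*(-1274) = -182 + 1922466 = 1922284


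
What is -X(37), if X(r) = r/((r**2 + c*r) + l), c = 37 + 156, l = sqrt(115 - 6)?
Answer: -314870/72419991 + 37*sqrt(109)/72419991 ≈ -0.0043425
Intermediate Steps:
l = sqrt(109) ≈ 10.440
c = 193
X(r) = r/(sqrt(109) + r**2 + 193*r) (X(r) = r/((r**2 + 193*r) + sqrt(109)) = r/(sqrt(109) + r**2 + 193*r))
-X(37) = -37/(sqrt(109) + 37**2 + 193*37) = -37/(sqrt(109) + 1369 + 7141) = -37/(8510 + sqrt(109))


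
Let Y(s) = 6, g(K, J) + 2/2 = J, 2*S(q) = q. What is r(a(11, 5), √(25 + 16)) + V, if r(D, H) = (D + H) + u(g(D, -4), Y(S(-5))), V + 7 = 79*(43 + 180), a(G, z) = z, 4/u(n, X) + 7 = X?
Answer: 17611 + √41 ≈ 17617.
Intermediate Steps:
S(q) = q/2
g(K, J) = -1 + J
u(n, X) = 4/(-7 + X)
V = 17610 (V = -7 + 79*(43 + 180) = -7 + 79*223 = -7 + 17617 = 17610)
r(D, H) = -4 + D + H (r(D, H) = (D + H) + 4/(-7 + 6) = (D + H) + 4/(-1) = (D + H) + 4*(-1) = (D + H) - 4 = -4 + D + H)
r(a(11, 5), √(25 + 16)) + V = (-4 + 5 + √(25 + 16)) + 17610 = (-4 + 5 + √41) + 17610 = (1 + √41) + 17610 = 17611 + √41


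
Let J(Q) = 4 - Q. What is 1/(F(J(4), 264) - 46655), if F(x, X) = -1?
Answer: -1/46656 ≈ -2.1433e-5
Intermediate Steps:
1/(F(J(4), 264) - 46655) = 1/(-1 - 46655) = 1/(-46656) = -1/46656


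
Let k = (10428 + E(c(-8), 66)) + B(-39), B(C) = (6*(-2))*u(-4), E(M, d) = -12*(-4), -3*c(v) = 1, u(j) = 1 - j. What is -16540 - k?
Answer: -26956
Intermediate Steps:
c(v) = -⅓ (c(v) = -⅓*1 = -⅓)
E(M, d) = 48
B(C) = -60 (B(C) = (6*(-2))*(1 - 1*(-4)) = -12*(1 + 4) = -12*5 = -60)
k = 10416 (k = (10428 + 48) - 60 = 10476 - 60 = 10416)
-16540 - k = -16540 - 1*10416 = -16540 - 10416 = -26956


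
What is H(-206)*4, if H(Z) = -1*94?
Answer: -376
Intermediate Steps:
H(Z) = -94
H(-206)*4 = -94*4 = -376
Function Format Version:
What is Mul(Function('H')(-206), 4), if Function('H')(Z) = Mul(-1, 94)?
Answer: -376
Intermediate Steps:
Function('H')(Z) = -94
Mul(Function('H')(-206), 4) = Mul(-94, 4) = -376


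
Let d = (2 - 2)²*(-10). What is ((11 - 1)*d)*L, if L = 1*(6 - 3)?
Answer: 0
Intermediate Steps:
d = 0 (d = 0²*(-10) = 0*(-10) = 0)
L = 3 (L = 1*3 = 3)
((11 - 1)*d)*L = ((11 - 1)*0)*3 = (10*0)*3 = 0*3 = 0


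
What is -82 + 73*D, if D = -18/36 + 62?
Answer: 8815/2 ≈ 4407.5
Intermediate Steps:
D = 123/2 (D = -18*1/36 + 62 = -1/2 + 62 = 123/2 ≈ 61.500)
-82 + 73*D = -82 + 73*(123/2) = -82 + 8979/2 = 8815/2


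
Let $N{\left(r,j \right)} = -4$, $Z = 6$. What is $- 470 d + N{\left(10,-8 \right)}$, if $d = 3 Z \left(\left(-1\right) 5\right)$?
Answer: $42296$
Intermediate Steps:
$d = -90$ ($d = 3 \cdot 6 \left(\left(-1\right) 5\right) = 18 \left(-5\right) = -90$)
$- 470 d + N{\left(10,-8 \right)} = \left(-470\right) \left(-90\right) - 4 = 42300 - 4 = 42296$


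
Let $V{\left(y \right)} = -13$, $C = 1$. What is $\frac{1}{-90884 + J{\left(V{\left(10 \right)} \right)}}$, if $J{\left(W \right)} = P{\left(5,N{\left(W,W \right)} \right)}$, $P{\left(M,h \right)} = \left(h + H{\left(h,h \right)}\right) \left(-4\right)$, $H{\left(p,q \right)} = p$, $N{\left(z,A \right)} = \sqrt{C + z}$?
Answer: $\frac{i}{4 \left(- 22721 i + 4 \sqrt{3}\right)} \approx -1.1003 \cdot 10^{-5} + 3.3551 \cdot 10^{-9} i$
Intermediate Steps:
$N{\left(z,A \right)} = \sqrt{1 + z}$
$P{\left(M,h \right)} = - 8 h$ ($P{\left(M,h \right)} = \left(h + h\right) \left(-4\right) = 2 h \left(-4\right) = - 8 h$)
$J{\left(W \right)} = - 8 \sqrt{1 + W}$
$\frac{1}{-90884 + J{\left(V{\left(10 \right)} \right)}} = \frac{1}{-90884 - 8 \sqrt{1 - 13}} = \frac{1}{-90884 - 8 \sqrt{-12}} = \frac{1}{-90884 - 8 \cdot 2 i \sqrt{3}} = \frac{1}{-90884 - 16 i \sqrt{3}}$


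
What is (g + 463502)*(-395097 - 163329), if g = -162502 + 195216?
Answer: -277099916016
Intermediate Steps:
g = 32714
(g + 463502)*(-395097 - 163329) = (32714 + 463502)*(-395097 - 163329) = 496216*(-558426) = -277099916016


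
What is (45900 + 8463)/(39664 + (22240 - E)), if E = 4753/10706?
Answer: 194003426/220913157 ≈ 0.87819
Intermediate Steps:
E = 4753/10706 (E = 4753*(1/10706) = 4753/10706 ≈ 0.44396)
(45900 + 8463)/(39664 + (22240 - E)) = (45900 + 8463)/(39664 + (22240 - 1*4753/10706)) = 54363/(39664 + (22240 - 4753/10706)) = 54363/(39664 + 238096687/10706) = 54363/(662739471/10706) = 54363*(10706/662739471) = 194003426/220913157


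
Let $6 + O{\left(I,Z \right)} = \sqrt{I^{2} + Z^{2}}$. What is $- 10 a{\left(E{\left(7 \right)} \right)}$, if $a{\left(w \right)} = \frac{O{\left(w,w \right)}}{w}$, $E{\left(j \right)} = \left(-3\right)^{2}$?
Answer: $\frac{20}{3} - 10 \sqrt{2} \approx -7.4755$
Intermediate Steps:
$E{\left(j \right)} = 9$
$O{\left(I,Z \right)} = -6 + \sqrt{I^{2} + Z^{2}}$
$a{\left(w \right)} = \frac{-6 + \sqrt{2} \sqrt{w^{2}}}{w}$ ($a{\left(w \right)} = \frac{-6 + \sqrt{w^{2} + w^{2}}}{w} = \frac{-6 + \sqrt{2 w^{2}}}{w} = \frac{-6 + \sqrt{2} \sqrt{w^{2}}}{w}$)
$- 10 a{\left(E{\left(7 \right)} \right)} = - 10 \frac{-6 + \sqrt{2} \sqrt{9^{2}}}{9} = - 10 \frac{-6 + \sqrt{2} \sqrt{81}}{9} = - 10 \frac{-6 + \sqrt{2} \cdot 9}{9} = - 10 \frac{-6 + 9 \sqrt{2}}{9} = - 10 \left(- \frac{2}{3} + \sqrt{2}\right) = \frac{20}{3} - 10 \sqrt{2}$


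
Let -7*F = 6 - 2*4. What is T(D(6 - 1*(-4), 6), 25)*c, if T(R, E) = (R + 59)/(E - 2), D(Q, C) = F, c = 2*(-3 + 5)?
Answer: 1660/161 ≈ 10.311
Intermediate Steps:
c = 4 (c = 2*2 = 4)
F = 2/7 (F = -(6 - 2*4)/7 = -(6 - 8)/7 = -⅐*(-2) = 2/7 ≈ 0.28571)
D(Q, C) = 2/7
T(R, E) = (59 + R)/(-2 + E)
T(D(6 - 1*(-4), 6), 25)*c = ((59 + 2/7)/(-2 + 25))*4 = ((415/7)/23)*4 = ((1/23)*(415/7))*4 = (415/161)*4 = 1660/161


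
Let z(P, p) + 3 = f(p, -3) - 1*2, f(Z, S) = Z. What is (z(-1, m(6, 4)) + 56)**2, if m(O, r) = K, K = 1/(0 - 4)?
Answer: 41209/16 ≈ 2575.6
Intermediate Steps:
K = -1/4 (K = 1/(-4) = -1/4 ≈ -0.25000)
m(O, r) = -1/4
z(P, p) = -5 + p (z(P, p) = -3 + (p - 1*2) = -3 + (p - 2) = -3 + (-2 + p) = -5 + p)
(z(-1, m(6, 4)) + 56)**2 = ((-5 - 1/4) + 56)**2 = (-21/4 + 56)**2 = (203/4)**2 = 41209/16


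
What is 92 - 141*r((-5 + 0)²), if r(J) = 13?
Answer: -1741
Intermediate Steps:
92 - 141*r((-5 + 0)²) = 92 - 141*13 = 92 - 1833 = -1741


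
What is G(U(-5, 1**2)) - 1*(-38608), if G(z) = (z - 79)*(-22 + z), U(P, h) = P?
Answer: 40876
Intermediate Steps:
G(z) = (-79 + z)*(-22 + z)
G(U(-5, 1**2)) - 1*(-38608) = (1738 + (-5)**2 - 101*(-5)) - 1*(-38608) = (1738 + 25 + 505) + 38608 = 2268 + 38608 = 40876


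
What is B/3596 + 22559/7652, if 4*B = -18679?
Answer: 45389237/27516592 ≈ 1.6495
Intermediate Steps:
B = -18679/4 (B = (1/4)*(-18679) = -18679/4 ≈ -4669.8)
B/3596 + 22559/7652 = -18679/4/3596 + 22559/7652 = -18679/4*1/3596 + 22559*(1/7652) = -18679/14384 + 22559/7652 = 45389237/27516592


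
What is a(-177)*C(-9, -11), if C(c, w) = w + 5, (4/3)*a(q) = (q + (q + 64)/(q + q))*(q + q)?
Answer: -562905/2 ≈ -2.8145e+5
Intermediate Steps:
a(q) = 3*q*(q + (64 + q)/(2*q))/2 (a(q) = 3*((q + (q + 64)/(q + q))*(q + q))/4 = 3*((q + (64 + q)/((2*q)))*(2*q))/4 = 3*((q + (64 + q)*(1/(2*q)))*(2*q))/4 = 3*((q + (64 + q)/(2*q))*(2*q))/4 = 3*(2*q*(q + (64 + q)/(2*q)))/4 = 3*q*(q + (64 + q)/(2*q))/2)
C(c, w) = 5 + w
a(-177)*C(-9, -11) = (48 + (3/2)*(-177)² + (¾)*(-177))*(5 - 11) = (48 + (3/2)*31329 - 531/4)*(-6) = (48 + 93987/2 - 531/4)*(-6) = (187635/4)*(-6) = -562905/2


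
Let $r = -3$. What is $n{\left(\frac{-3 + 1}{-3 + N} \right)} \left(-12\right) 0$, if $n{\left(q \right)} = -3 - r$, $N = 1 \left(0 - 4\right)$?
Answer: $0$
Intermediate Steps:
$N = -4$ ($N = 1 \left(-4\right) = -4$)
$n{\left(q \right)} = 0$ ($n{\left(q \right)} = -3 - -3 = -3 + 3 = 0$)
$n{\left(\frac{-3 + 1}{-3 + N} \right)} \left(-12\right) 0 = 0 \left(-12\right) 0 = 0 \cdot 0 = 0$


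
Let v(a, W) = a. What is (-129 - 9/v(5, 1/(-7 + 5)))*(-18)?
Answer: 11772/5 ≈ 2354.4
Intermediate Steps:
(-129 - 9/v(5, 1/(-7 + 5)))*(-18) = (-129 - 9/5)*(-18) = -654/5*(-18) = 11772/5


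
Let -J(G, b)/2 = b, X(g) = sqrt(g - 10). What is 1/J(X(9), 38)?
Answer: -1/76 ≈ -0.013158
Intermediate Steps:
X(g) = sqrt(-10 + g)
J(G, b) = -2*b
1/J(X(9), 38) = 1/(-2*38) = 1/(-76) = -1/76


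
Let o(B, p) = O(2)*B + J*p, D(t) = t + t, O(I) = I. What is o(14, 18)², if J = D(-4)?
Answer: 13456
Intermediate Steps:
D(t) = 2*t
J = -8 (J = 2*(-4) = -8)
o(B, p) = -8*p + 2*B (o(B, p) = 2*B - 8*p = -8*p + 2*B)
o(14, 18)² = (-8*18 + 2*14)² = (-144 + 28)² = (-116)² = 13456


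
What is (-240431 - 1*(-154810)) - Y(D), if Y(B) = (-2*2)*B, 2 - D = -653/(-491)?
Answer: -42038595/491 ≈ -85618.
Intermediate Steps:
D = 329/491 (D = 2 - (-653)/(-491) = 2 - (-653)*(-1)/491 = 2 - 1*653/491 = 2 - 653/491 = 329/491 ≈ 0.67006)
Y(B) = -4*B
(-240431 - 1*(-154810)) - Y(D) = (-240431 - 1*(-154810)) - (-4)*329/491 = (-240431 + 154810) - 1*(-1316/491) = -85621 + 1316/491 = -42038595/491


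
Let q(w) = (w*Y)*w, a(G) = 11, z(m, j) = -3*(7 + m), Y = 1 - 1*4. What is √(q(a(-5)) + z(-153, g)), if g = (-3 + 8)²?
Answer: 5*√3 ≈ 8.6602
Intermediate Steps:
g = 25 (g = 5² = 25)
Y = -3 (Y = 1 - 4 = -3)
z(m, j) = -21 - 3*m
q(w) = -3*w² (q(w) = (w*(-3))*w = (-3*w)*w = -3*w²)
√(q(a(-5)) + z(-153, g)) = √(-3*11² + (-21 - 3*(-153))) = √(-3*121 + (-21 + 459)) = √(-363 + 438) = √75 = 5*√3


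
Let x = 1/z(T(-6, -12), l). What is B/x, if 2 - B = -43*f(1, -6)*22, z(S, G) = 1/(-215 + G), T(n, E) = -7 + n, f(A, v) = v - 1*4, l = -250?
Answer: 9458/465 ≈ 20.340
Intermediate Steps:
f(A, v) = -4 + v (f(A, v) = v - 4 = -4 + v)
x = -465 (x = 1/(1/(-215 - 250)) = 1/(1/(-465)) = 1/(-1/465) = -465)
B = -9458 (B = 2 - (-43*(-4 - 6))*22 = 2 - (-43*(-10))*22 = 2 - 430*22 = 2 - 1*9460 = 2 - 9460 = -9458)
B/x = -9458/(-465) = -9458*(-1/465) = 9458/465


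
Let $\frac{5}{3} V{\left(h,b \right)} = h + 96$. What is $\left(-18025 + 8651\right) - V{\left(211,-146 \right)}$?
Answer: $- \frac{47791}{5} \approx -9558.2$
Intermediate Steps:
$V{\left(h,b \right)} = \frac{288}{5} + \frac{3 h}{5}$ ($V{\left(h,b \right)} = \frac{3 \left(h + 96\right)}{5} = \frac{3 \left(96 + h\right)}{5} = \frac{288}{5} + \frac{3 h}{5}$)
$\left(-18025 + 8651\right) - V{\left(211,-146 \right)} = \left(-18025 + 8651\right) - \left(\frac{288}{5} + \frac{3}{5} \cdot 211\right) = -9374 - \left(\frac{288}{5} + \frac{633}{5}\right) = -9374 - \frac{921}{5} = - \frac{47791}{5}$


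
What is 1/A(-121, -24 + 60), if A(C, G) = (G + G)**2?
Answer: 1/5184 ≈ 0.00019290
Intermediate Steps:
A(C, G) = 4*G**2 (A(C, G) = (2*G)**2 = 4*G**2)
1/A(-121, -24 + 60) = 1/(4*(-24 + 60)**2) = 1/(4*36**2) = 1/(4*1296) = 1/5184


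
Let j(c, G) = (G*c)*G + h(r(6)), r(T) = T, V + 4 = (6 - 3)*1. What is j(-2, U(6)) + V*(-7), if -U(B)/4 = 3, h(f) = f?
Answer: -275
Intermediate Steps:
V = -1 (V = -4 + (6 - 3)*1 = -4 + 3*1 = -4 + 3 = -1)
U(B) = -12 (U(B) = -4*3 = -12)
j(c, G) = 6 + c*G**2 (j(c, G) = (G*c)*G + 6 = c*G**2 + 6 = 6 + c*G**2)
j(-2, U(6)) + V*(-7) = (6 - 2*(-12)**2) - 1*(-7) = (6 - 2*144) + 7 = (6 - 288) + 7 = -282 + 7 = -275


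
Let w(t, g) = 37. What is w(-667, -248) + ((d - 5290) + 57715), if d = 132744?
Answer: 185206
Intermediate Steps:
w(-667, -248) + ((d - 5290) + 57715) = 37 + ((132744 - 5290) + 57715) = 37 + (127454 + 57715) = 37 + 185169 = 185206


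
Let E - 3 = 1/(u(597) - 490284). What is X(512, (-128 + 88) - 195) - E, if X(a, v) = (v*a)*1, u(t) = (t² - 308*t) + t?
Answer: -38160920741/317154 ≈ -1.2032e+5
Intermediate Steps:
u(t) = t² - 307*t
X(a, v) = a*v (X(a, v) = (a*v)*1 = a*v)
E = 951461/317154 (E = 3 + 1/(597*(-307 + 597) - 490284) = 3 + 1/(597*290 - 490284) = 3 + 1/(173130 - 490284) = 3 + 1/(-317154) = 3 - 1/317154 = 951461/317154 ≈ 3.0000)
X(512, (-128 + 88) - 195) - E = 512*((-128 + 88) - 195) - 1*951461/317154 = 512*(-40 - 195) - 951461/317154 = 512*(-235) - 951461/317154 = -120320 - 951461/317154 = -38160920741/317154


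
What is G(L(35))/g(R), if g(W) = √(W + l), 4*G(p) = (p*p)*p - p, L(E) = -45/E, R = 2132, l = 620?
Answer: -9*√43/14749 ≈ -0.0040014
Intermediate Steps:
G(p) = -p/4 + p³/4 (G(p) = ((p*p)*p - p)/4 = (p²*p - p)/4 = (p³ - p)/4 = -p/4 + p³/4)
g(W) = √(620 + W) (g(W) = √(W + 620) = √(620 + W))
G(L(35))/g(R) = ((-45/35)*(-1 + (-45/35)²)/4)/(√(620 + 2132)) = ((-45*1/35)*(-1 + (-45*1/35)²)/4)/(√2752) = ((¼)*(-9/7)*(-1 + (-9/7)²))/((8*√43)) = ((¼)*(-9/7)*(-1 + 81/49))*(√43/344) = ((¼)*(-9/7)*(32/49))*(√43/344) = -9*√43/14749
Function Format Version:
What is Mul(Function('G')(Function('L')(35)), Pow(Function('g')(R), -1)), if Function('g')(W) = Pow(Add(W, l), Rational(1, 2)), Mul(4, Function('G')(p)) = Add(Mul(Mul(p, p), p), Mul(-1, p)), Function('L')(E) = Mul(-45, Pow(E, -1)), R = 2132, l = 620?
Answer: Mul(Rational(-9, 14749), Pow(43, Rational(1, 2))) ≈ -0.0040014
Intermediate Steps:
Function('G')(p) = Add(Mul(Rational(-1, 4), p), Mul(Rational(1, 4), Pow(p, 3))) (Function('G')(p) = Mul(Rational(1, 4), Add(Mul(Mul(p, p), p), Mul(-1, p))) = Mul(Rational(1, 4), Add(Mul(Pow(p, 2), p), Mul(-1, p))) = Mul(Rational(1, 4), Add(Pow(p, 3), Mul(-1, p))) = Add(Mul(Rational(-1, 4), p), Mul(Rational(1, 4), Pow(p, 3))))
Function('g')(W) = Pow(Add(620, W), Rational(1, 2)) (Function('g')(W) = Pow(Add(W, 620), Rational(1, 2)) = Pow(Add(620, W), Rational(1, 2)))
Mul(Function('G')(Function('L')(35)), Pow(Function('g')(R), -1)) = Mul(Mul(Rational(1, 4), Mul(-45, Pow(35, -1)), Add(-1, Pow(Mul(-45, Pow(35, -1)), 2))), Pow(Pow(Add(620, 2132), Rational(1, 2)), -1)) = Mul(Mul(Rational(1, 4), Mul(-45, Rational(1, 35)), Add(-1, Pow(Mul(-45, Rational(1, 35)), 2))), Pow(Pow(2752, Rational(1, 2)), -1)) = Mul(Mul(Rational(1, 4), Rational(-9, 7), Add(-1, Pow(Rational(-9, 7), 2))), Pow(Mul(8, Pow(43, Rational(1, 2))), -1)) = Mul(Mul(Rational(1, 4), Rational(-9, 7), Add(-1, Rational(81, 49))), Mul(Rational(1, 344), Pow(43, Rational(1, 2)))) = Mul(Mul(Rational(1, 4), Rational(-9, 7), Rational(32, 49)), Mul(Rational(1, 344), Pow(43, Rational(1, 2)))) = Mul(Rational(-72, 343), Mul(Rational(1, 344), Pow(43, Rational(1, 2)))) = Mul(Rational(-9, 14749), Pow(43, Rational(1, 2)))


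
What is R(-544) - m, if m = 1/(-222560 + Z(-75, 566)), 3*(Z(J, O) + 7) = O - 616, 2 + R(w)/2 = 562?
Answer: 747881123/667751 ≈ 1120.0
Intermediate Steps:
R(w) = 1120 (R(w) = -4 + 2*562 = -4 + 1124 = 1120)
Z(J, O) = -637/3 + O/3 (Z(J, O) = -7 + (O - 616)/3 = -7 + (-616 + O)/3 = -7 + (-616/3 + O/3) = -637/3 + O/3)
m = -3/667751 (m = 1/(-222560 + (-637/3 + (1/3)*566)) = 1/(-222560 + (-637/3 + 566/3)) = 1/(-222560 - 71/3) = 1/(-667751/3) = -3/667751 ≈ -4.4927e-6)
R(-544) - m = 1120 - 1*(-3/667751) = 1120 + 3/667751 = 747881123/667751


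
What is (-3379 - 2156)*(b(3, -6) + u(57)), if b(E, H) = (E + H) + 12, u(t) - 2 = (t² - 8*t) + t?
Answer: -15835635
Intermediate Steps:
u(t) = 2 + t² - 7*t (u(t) = 2 + ((t² - 8*t) + t) = 2 + (t² - 7*t) = 2 + t² - 7*t)
b(E, H) = 12 + E + H
(-3379 - 2156)*(b(3, -6) + u(57)) = (-3379 - 2156)*((12 + 3 - 6) + (2 + 57² - 7*57)) = -5535*(9 + (2 + 3249 - 399)) = -5535*(9 + 2852) = -5535*2861 = -15835635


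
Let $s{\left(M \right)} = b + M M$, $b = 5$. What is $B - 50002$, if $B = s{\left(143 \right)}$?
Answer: $-29548$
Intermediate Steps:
$s{\left(M \right)} = 5 + M^{2}$ ($s{\left(M \right)} = 5 + M M = 5 + M^{2}$)
$B = 20454$ ($B = 5 + 143^{2} = 5 + 20449 = 20454$)
$B - 50002 = 20454 - 50002 = -29548$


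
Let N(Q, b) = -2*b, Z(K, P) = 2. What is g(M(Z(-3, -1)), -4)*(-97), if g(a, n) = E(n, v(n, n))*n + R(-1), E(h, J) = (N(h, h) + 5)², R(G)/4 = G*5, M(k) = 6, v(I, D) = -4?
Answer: 67512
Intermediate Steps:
R(G) = 20*G (R(G) = 4*(G*5) = 4*(5*G) = 20*G)
E(h, J) = (5 - 2*h)² (E(h, J) = (-2*h + 5)² = (5 - 2*h)²)
g(a, n) = -20 + n*(-5 + 2*n)² (g(a, n) = (-5 + 2*n)²*n + 20*(-1) = n*(-5 + 2*n)² - 20 = -20 + n*(-5 + 2*n)²)
g(M(Z(-3, -1)), -4)*(-97) = (-20 - 4*(-5 + 2*(-4))²)*(-97) = (-20 - 4*(-5 - 8)²)*(-97) = (-20 - 4*(-13)²)*(-97) = (-20 - 4*169)*(-97) = (-20 - 676)*(-97) = -696*(-97) = 67512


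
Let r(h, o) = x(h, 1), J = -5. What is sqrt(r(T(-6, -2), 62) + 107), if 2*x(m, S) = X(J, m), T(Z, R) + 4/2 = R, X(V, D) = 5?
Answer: sqrt(438)/2 ≈ 10.464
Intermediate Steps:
T(Z, R) = -2 + R
x(m, S) = 5/2 (x(m, S) = (1/2)*5 = 5/2)
r(h, o) = 5/2
sqrt(r(T(-6, -2), 62) + 107) = sqrt(5/2 + 107) = sqrt(219/2) = sqrt(438)/2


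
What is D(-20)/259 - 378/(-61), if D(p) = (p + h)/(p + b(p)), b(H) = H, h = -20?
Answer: 97963/15799 ≈ 6.2006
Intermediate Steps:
D(p) = (-20 + p)/(2*p) (D(p) = (p - 20)/(p + p) = (-20 + p)/((2*p)) = (-20 + p)*(1/(2*p)) = (-20 + p)/(2*p))
D(-20)/259 - 378/(-61) = ((½)*(-20 - 20)/(-20))/259 - 378/(-61) = ((½)*(-1/20)*(-40))*(1/259) - 378*(-1/61) = 1*(1/259) + 378/61 = 1/259 + 378/61 = 97963/15799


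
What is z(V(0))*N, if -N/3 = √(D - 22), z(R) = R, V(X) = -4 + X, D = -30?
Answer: 24*I*√13 ≈ 86.533*I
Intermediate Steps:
N = -6*I*√13 (N = -3*√(-30 - 22) = -6*I*√13 ≈ -21.633*I)
z(V(0))*N = (-4 + 0)*(-6*I*√13) = -(-24)*I*√13 = 24*I*√13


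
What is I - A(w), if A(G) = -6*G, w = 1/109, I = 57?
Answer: 6219/109 ≈ 57.055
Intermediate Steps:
w = 1/109 ≈ 0.0091743
I - A(w) = 57 - (-6)/109 = 57 - 1*(-6/109) = 57 + 6/109 = 6219/109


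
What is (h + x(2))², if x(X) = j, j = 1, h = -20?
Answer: 361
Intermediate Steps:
x(X) = 1
(h + x(2))² = (-20 + 1)² = (-19)² = 361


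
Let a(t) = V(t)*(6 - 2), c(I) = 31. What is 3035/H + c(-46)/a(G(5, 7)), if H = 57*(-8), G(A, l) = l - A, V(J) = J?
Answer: -317/114 ≈ -2.7807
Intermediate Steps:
a(t) = 4*t (a(t) = t*(6 - 2) = t*4 = 4*t)
H = -456
3035/H + c(-46)/a(G(5, 7)) = 3035/(-456) + 31/((4*(7 - 1*5))) = 3035*(-1/456) + 31/((4*(7 - 5))) = -3035/456 + 31/((4*2)) = -3035/456 + 31/8 = -317/114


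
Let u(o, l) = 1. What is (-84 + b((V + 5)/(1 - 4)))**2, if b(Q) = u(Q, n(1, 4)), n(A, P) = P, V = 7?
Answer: 6889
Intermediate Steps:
b(Q) = 1
(-84 + b((V + 5)/(1 - 4)))**2 = (-84 + 1)**2 = (-83)**2 = 6889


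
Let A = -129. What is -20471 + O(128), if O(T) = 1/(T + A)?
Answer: -20472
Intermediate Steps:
O(T) = 1/(-129 + T) (O(T) = 1/(T - 129) = 1/(-129 + T))
-20471 + O(128) = -20471 + 1/(-129 + 128) = -20471 + 1/(-1) = -20471 - 1 = -20472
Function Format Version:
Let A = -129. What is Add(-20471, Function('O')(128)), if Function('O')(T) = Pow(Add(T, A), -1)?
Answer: -20472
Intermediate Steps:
Function('O')(T) = Pow(Add(-129, T), -1) (Function('O')(T) = Pow(Add(T, -129), -1) = Pow(Add(-129, T), -1))
Add(-20471, Function('O')(128)) = Add(-20471, Pow(Add(-129, 128), -1)) = Add(-20471, Pow(-1, -1)) = Add(-20471, -1) = -20472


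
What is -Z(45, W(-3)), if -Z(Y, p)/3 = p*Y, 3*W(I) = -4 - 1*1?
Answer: -225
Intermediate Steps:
W(I) = -5/3 (W(I) = (-4 - 1*1)/3 = (-4 - 1)/3 = (⅓)*(-5) = -5/3)
Z(Y, p) = -3*Y*p (Z(Y, p) = -3*p*Y = -3*Y*p)
-Z(45, W(-3)) = -(-3)*45*(-5)/3 = -1*225 = -225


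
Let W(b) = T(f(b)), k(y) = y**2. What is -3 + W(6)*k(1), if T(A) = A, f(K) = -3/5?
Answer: -18/5 ≈ -3.6000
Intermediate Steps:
f(K) = -3/5 (f(K) = -3*1/5 = -3/5)
W(b) = -3/5
-3 + W(6)*k(1) = -3 - 3/5*1**2 = -3 - 3/5*1 = -3 - 3/5 = -18/5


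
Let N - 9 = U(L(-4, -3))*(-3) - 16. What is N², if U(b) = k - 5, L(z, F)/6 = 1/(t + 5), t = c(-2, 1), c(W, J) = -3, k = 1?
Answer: 25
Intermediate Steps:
t = -3
L(z, F) = 3 (L(z, F) = 6/(-3 + 5) = 6/2 = 6*(½) = 3)
U(b) = -4 (U(b) = 1 - 5 = -4)
N = 5 (N = 9 + (-4*(-3) - 16) = 9 + (12 - 16) = 9 - 4 = 5)
N² = 5² = 25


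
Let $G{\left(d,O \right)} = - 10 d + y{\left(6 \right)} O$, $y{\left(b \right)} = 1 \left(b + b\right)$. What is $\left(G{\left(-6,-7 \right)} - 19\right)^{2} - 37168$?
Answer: $-35319$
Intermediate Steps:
$y{\left(b \right)} = 2 b$ ($y{\left(b \right)} = 1 \cdot 2 b = 2 b$)
$G{\left(d,O \right)} = - 10 d + 12 O$ ($G{\left(d,O \right)} = - 10 d + 2 \cdot 6 O = - 10 d + 12 O$)
$\left(G{\left(-6,-7 \right)} - 19\right)^{2} - 37168 = \left(\left(\left(-10\right) \left(-6\right) + 12 \left(-7\right)\right) - 19\right)^{2} - 37168 = \left(\left(60 - 84\right) - 19\right)^{2} - 37168 = \left(-24 - 19\right)^{2} - 37168 = \left(-43\right)^{2} - 37168 = 1849 - 37168 = -35319$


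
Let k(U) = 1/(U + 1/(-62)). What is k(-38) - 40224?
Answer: -94808030/2357 ≈ -40224.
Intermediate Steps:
k(U) = 1/(-1/62 + U) (k(U) = 1/(U - 1/62) = 1/(-1/62 + U))
k(-38) - 40224 = 62/(-1 + 62*(-38)) - 40224 = 62/(-1 - 2356) - 40224 = 62/(-2357) - 40224 = 62*(-1/2357) - 40224 = -62/2357 - 40224 = -94808030/2357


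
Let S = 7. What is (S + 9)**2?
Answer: 256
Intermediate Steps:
(S + 9)**2 = (7 + 9)**2 = 16**2 = 256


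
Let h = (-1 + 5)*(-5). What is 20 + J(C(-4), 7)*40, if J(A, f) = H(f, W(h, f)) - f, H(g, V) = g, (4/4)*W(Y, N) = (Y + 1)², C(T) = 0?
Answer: 20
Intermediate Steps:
h = -20 (h = 4*(-5) = -20)
W(Y, N) = (1 + Y)² (W(Y, N) = (Y + 1)² = (1 + Y)²)
J(A, f) = 0 (J(A, f) = f - f = 0)
20 + J(C(-4), 7)*40 = 20 + 0*40 = 20 + 0 = 20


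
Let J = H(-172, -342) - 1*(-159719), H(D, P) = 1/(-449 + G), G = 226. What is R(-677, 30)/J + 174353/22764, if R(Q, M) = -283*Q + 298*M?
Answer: 1806989834285/202698259176 ≈ 8.9147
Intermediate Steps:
H(D, P) = -1/223 (H(D, P) = 1/(-449 + 226) = 1/(-223) = -1/223)
J = 35617336/223 (J = -1/223 - 1*(-159719) = -1/223 + 159719 = 35617336/223 ≈ 1.5972e+5)
R(-677, 30)/J + 174353/22764 = (-283*(-677) + 298*30)/(35617336/223) + 174353/22764 = (191591 + 8940)*(223/35617336) + 174353*(1/22764) = 200531*(223/35617336) + 174353/22764 = 44718413/35617336 + 174353/22764 = 1806989834285/202698259176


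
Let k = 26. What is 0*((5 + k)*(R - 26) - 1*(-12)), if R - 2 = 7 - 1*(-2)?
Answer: 0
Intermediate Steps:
R = 11 (R = 2 + (7 - 1*(-2)) = 2 + (7 + 2) = 2 + 9 = 11)
0*((5 + k)*(R - 26) - 1*(-12)) = 0*((5 + 26)*(11 - 26) - 1*(-12)) = 0*(31*(-15) + 12) = 0*(-465 + 12) = 0*(-453) = 0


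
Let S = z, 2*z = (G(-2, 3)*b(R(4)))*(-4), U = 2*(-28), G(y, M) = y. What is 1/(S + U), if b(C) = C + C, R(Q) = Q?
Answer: -1/24 ≈ -0.041667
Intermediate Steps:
U = -56
b(C) = 2*C
z = 32 (z = (-4*4*(-4))/2 = (-2*8*(-4))/2 = (-16*(-4))/2 = (½)*64 = 32)
S = 32
1/(S + U) = 1/(32 - 56) = 1/(-24) = -1/24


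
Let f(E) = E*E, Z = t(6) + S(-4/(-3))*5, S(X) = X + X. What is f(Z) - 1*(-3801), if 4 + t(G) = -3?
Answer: 34570/9 ≈ 3841.1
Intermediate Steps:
t(G) = -7 (t(G) = -4 - 3 = -7)
S(X) = 2*X
Z = 19/3 (Z = -7 + (2*(-4/(-3)))*5 = -7 + (2*(-4*(-1/3)))*5 = -7 + (2*(4/3))*5 = -7 + (8/3)*5 = -7 + 40/3 = 19/3 ≈ 6.3333)
f(E) = E**2
f(Z) - 1*(-3801) = (19/3)**2 - 1*(-3801) = 361/9 + 3801 = 34570/9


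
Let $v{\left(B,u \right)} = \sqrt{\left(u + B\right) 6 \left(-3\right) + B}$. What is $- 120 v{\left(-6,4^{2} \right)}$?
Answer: $- 120 i \sqrt{186} \approx - 1636.6 i$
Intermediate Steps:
$v{\left(B,u \right)} = \sqrt{- 18 u - 17 B}$ ($v{\left(B,u \right)} = \sqrt{\left(B + u\right) 6 \left(-3\right) + B} = \sqrt{\left(6 B + 6 u\right) \left(-3\right) + B} = \sqrt{\left(- 18 B - 18 u\right) + B} = \sqrt{- 18 u - 17 B}$)
$- 120 v{\left(-6,4^{2} \right)} = - 120 \sqrt{- 18 \cdot 4^{2} - -102} = - 120 \sqrt{\left(-18\right) 16 + 102} = - 120 \sqrt{-288 + 102} = - 120 \sqrt{-186} = - 120 i \sqrt{186}$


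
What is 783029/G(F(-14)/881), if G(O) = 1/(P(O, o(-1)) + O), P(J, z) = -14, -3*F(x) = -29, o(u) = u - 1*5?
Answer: -28950931217/2643 ≈ -1.0954e+7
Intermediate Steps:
o(u) = -5 + u (o(u) = u - 5 = -5 + u)
F(x) = 29/3 (F(x) = -1/3*(-29) = 29/3)
G(O) = 1/(-14 + O)
783029/G(F(-14)/881) = 783029/(1/(-14 + (29/3)/881)) = 783029/(1/(-14 + (29/3)*(1/881))) = 783029/(1/(-14 + 29/2643)) = 783029/(1/(-36973/2643)) = 783029/(-2643/36973) = 783029*(-36973/2643) = -28950931217/2643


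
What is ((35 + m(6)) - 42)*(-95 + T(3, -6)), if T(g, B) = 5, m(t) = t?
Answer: 90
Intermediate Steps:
((35 + m(6)) - 42)*(-95 + T(3, -6)) = ((35 + 6) - 42)*(-95 + 5) = (41 - 42)*(-90) = -1*(-90) = 90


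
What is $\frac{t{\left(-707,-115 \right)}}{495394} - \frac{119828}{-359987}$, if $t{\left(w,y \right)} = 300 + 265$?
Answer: $\frac{59565464887}{178335399878} \approx 0.33401$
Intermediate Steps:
$t{\left(w,y \right)} = 565$
$\frac{t{\left(-707,-115 \right)}}{495394} - \frac{119828}{-359987} = \frac{565}{495394} - \frac{119828}{-359987} = 565 \cdot \frac{1}{495394} - - \frac{119828}{359987} = \frac{565}{495394} + \frac{119828}{359987} = \frac{59565464887}{178335399878}$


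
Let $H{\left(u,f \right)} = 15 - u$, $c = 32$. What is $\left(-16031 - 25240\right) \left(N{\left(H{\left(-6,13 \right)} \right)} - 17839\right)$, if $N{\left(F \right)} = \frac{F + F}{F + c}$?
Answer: $\frac{39018635175}{53} \approx 7.362 \cdot 10^{8}$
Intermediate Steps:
$N{\left(F \right)} = \frac{2 F}{32 + F}$ ($N{\left(F \right)} = \frac{F + F}{F + 32} = \frac{2 F}{32 + F}$)
$\left(-16031 - 25240\right) \left(N{\left(H{\left(-6,13 \right)} \right)} - 17839\right) = \left(-16031 - 25240\right) \left(\frac{2 \left(15 - -6\right)}{32 + \left(15 - -6\right)} - 17839\right) = - 41271 \left(\frac{2 \left(15 + 6\right)}{32 + \left(15 + 6\right)} - 17839\right) = - 41271 \left(2 \cdot 21 \frac{1}{32 + 21} - 17839\right) = - 41271 \left(2 \cdot 21 \cdot \frac{1}{53} - 17839\right) = - 41271 \left(\frac{42}{53} - 17839\right) = \left(-41271\right) \left(- \frac{945425}{53}\right) = \frac{39018635175}{53}$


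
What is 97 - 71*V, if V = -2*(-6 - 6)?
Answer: -1607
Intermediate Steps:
V = 24 (V = -2*(-12) = 24)
97 - 71*V = 97 - 71*24 = 97 - 1704 = -1607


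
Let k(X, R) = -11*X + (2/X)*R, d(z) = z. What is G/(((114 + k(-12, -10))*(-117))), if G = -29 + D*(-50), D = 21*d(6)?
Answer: 6329/28977 ≈ 0.21841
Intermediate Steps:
k(X, R) = -11*X + 2*R/X
D = 126 (D = 21*6 = 126)
G = -6329 (G = -29 + 126*(-50) = -29 - 6300 = -6329)
G/(((114 + k(-12, -10))*(-117))) = -6329*(-1/(117*(114 + (-11*(-12) + 2*(-10)/(-12))))) = -6329*(-1/(117*(114 + (132 + 2*(-10)*(-1/12))))) = -6329*(-1/(117*(114 + (132 + 5/3)))) = -6329*(-1/(117*(114 + 401/3))) = -6329/((743/3)*(-117)) = -6329/(-28977) = -6329*(-1/28977) = 6329/28977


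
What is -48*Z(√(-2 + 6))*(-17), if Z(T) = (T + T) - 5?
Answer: -816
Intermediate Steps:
Z(T) = -5 + 2*T (Z(T) = 2*T - 5 = -5 + 2*T)
-48*Z(√(-2 + 6))*(-17) = -48*(-5 + 2*√(-2 + 6))*(-17) = -48*(-5 + 2*√4)*(-17) = -48*(-5 + 2*2)*(-17) = -48*(-5 + 4)*(-17) = -48*(-1)*(-17) = 48*(-17) = -816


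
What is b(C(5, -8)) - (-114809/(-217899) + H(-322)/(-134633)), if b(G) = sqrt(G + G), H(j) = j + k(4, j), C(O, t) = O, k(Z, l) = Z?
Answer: -500850709/946335357 + sqrt(10) ≈ 2.6330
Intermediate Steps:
H(j) = 4 + j (H(j) = j + 4 = 4 + j)
b(G) = sqrt(2)*sqrt(G) (b(G) = sqrt(2*G) = sqrt(2)*sqrt(G))
b(C(5, -8)) - (-114809/(-217899) + H(-322)/(-134633)) = sqrt(2)*sqrt(5) - (-114809/(-217899) + (4 - 322)/(-134633)) = sqrt(10) - (-114809*(-1/217899) - 318*(-1/134633)) = sqrt(10) - (114809/217899 + 318/134633) = sqrt(10) - 1*500850709/946335357 = sqrt(10) - 500850709/946335357 = -500850709/946335357 + sqrt(10)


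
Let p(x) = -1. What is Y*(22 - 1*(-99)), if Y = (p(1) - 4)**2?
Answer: 3025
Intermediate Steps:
Y = 25 (Y = (-1 - 4)**2 = (-5)**2 = 25)
Y*(22 - 1*(-99)) = 25*(22 - 1*(-99)) = 25*(22 + 99) = 25*121 = 3025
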